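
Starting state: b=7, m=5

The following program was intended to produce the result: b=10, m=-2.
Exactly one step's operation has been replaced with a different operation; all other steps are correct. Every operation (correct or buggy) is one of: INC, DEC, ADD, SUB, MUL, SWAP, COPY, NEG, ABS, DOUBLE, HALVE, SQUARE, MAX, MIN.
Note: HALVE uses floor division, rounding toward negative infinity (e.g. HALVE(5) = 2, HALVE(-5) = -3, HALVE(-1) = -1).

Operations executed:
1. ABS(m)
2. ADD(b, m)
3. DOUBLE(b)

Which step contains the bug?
Step 1

Trace with buggy code:
Initial: b=7, m=5
After step 1: b=7, m=5
After step 2: b=12, m=5
After step 3: b=24, m=5
Actual final b=24, m=5 ≠ expected b=10, m=-2.
Step 1 is the only position where a single-operation replacement can produce the expected result.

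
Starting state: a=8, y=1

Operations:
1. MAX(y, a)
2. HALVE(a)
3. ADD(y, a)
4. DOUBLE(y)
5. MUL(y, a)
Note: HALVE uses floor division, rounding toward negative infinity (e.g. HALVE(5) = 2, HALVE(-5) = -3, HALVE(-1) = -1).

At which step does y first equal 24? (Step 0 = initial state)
Step 4

Tracing y:
Initial: y = 1
After step 1: y = 8
After step 2: y = 8
After step 3: y = 12
After step 4: y = 24 ← first occurrence
After step 5: y = 96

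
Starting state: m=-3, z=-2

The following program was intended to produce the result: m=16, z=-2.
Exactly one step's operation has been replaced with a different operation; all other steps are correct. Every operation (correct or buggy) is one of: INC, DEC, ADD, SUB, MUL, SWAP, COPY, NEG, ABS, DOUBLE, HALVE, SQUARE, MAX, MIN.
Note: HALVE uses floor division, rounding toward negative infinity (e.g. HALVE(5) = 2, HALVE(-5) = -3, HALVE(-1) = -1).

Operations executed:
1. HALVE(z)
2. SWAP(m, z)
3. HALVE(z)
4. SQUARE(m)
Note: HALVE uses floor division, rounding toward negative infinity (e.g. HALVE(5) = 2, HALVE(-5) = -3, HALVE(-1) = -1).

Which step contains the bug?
Step 1

Trace with buggy code:
Initial: m=-3, z=-2
After step 1: m=-3, z=-1
After step 2: m=-1, z=-3
After step 3: m=-1, z=-2
After step 4: m=1, z=-2
Actual final m=1, z=-2 ≠ expected m=16, z=-2.
Step 1 is the only position where a single-operation replacement can produce the expected result.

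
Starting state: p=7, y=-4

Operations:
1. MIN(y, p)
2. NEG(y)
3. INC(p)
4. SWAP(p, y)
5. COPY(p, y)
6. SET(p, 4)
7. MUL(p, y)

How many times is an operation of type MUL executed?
1

Counting MUL operations:
Step 7: MUL(p, y) ← MUL
Total: 1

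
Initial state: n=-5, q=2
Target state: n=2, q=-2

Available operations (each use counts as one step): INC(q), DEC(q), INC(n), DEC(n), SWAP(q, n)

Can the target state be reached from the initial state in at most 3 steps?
No

The target state cannot be reached within 3 steps.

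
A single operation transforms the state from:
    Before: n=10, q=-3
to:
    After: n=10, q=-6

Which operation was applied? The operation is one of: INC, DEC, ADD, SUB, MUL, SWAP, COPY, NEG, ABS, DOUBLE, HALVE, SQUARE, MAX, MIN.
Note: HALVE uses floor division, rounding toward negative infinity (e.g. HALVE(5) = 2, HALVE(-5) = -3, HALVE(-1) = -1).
DOUBLE(q)

Analyzing the change:
Before: n=10, q=-3
After: n=10, q=-6
Variable q changed from -3 to -6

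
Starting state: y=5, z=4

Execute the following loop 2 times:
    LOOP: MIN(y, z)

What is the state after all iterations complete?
y=4, z=4

Iteration trace:
Start: y=5, z=4
After iteration 1: y=4, z=4
After iteration 2: y=4, z=4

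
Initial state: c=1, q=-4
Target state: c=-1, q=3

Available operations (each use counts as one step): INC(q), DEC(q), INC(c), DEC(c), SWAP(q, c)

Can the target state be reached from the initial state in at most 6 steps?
Yes

Path (6 steps): INC(q) → INC(q) → INC(q) → INC(c) → INC(c) → SWAP(q, c)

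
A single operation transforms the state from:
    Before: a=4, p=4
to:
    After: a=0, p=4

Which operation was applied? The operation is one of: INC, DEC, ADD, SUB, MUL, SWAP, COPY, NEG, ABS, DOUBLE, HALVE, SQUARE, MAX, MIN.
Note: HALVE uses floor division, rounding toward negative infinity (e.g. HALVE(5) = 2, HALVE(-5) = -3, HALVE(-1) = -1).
SUB(a, p)

Analyzing the change:
Before: a=4, p=4
After: a=0, p=4
Variable a changed from 4 to 0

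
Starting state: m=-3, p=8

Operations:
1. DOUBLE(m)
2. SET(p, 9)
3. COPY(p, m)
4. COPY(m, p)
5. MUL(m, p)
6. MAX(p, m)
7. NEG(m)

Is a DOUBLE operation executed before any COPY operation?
Yes

First DOUBLE: step 1
First COPY: step 3
Since 1 < 3, DOUBLE comes first.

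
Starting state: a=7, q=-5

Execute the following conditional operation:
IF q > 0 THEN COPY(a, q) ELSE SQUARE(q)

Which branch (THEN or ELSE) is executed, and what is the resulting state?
Branch: ELSE, Final state: a=7, q=25

Evaluating condition: q > 0
q = -5
Condition is False, so ELSE branch executes
After SQUARE(q): a=7, q=25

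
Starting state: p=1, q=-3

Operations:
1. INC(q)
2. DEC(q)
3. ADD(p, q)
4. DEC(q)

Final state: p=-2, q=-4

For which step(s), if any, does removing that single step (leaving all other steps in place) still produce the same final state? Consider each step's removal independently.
None - removing any single step changes the final result

Testing removal of each single step:
Without step 1: final = p=-3, q=-5 (different)
Without step 2: final = p=-1, q=-3 (different)
Without step 3: final = p=1, q=-4 (different)
Without step 4: final = p=-2, q=-3 (different)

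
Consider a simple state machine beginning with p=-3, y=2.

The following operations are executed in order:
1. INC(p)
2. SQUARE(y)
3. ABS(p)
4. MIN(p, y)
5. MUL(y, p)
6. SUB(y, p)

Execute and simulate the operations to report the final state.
{p: 2, y: 6}

Step-by-step execution:
Initial: p=-3, y=2
After step 1 (INC(p)): p=-2, y=2
After step 2 (SQUARE(y)): p=-2, y=4
After step 3 (ABS(p)): p=2, y=4
After step 4 (MIN(p, y)): p=2, y=4
After step 5 (MUL(y, p)): p=2, y=8
After step 6 (SUB(y, p)): p=2, y=6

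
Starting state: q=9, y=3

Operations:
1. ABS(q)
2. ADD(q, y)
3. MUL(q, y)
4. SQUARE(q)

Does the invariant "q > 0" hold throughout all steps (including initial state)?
Yes

The invariant holds at every step.

State at each step:
Initial: q=9, y=3
After step 1: q=9, y=3
After step 2: q=12, y=3
After step 3: q=36, y=3
After step 4: q=1296, y=3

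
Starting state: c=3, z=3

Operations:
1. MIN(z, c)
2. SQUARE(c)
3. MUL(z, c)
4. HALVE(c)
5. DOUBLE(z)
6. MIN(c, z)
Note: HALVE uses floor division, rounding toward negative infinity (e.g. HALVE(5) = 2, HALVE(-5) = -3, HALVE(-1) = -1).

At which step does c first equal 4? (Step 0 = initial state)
Step 4

Tracing c:
Initial: c = 3
After step 1: c = 3
After step 2: c = 9
After step 3: c = 9
After step 4: c = 4 ← first occurrence
After step 5: c = 4
After step 6: c = 4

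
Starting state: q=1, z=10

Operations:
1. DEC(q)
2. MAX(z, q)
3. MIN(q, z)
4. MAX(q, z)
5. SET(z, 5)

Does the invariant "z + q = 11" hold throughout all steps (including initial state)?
No, violated after step 1

The invariant is violated after step 1.

State at each step:
Initial: q=1, z=10
After step 1: q=0, z=10
After step 2: q=0, z=10
After step 3: q=0, z=10
After step 4: q=10, z=10
After step 5: q=10, z=5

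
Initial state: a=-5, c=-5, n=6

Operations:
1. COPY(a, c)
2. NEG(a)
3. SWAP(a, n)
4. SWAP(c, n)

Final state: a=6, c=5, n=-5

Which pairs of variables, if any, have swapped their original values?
(n, a)

Comparing initial and final values:
c: -5 → 5
n: 6 → -5
a: -5 → 6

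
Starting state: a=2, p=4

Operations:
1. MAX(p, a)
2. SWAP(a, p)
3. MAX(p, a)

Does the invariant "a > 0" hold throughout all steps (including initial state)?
Yes

The invariant holds at every step.

State at each step:
Initial: a=2, p=4
After step 1: a=2, p=4
After step 2: a=4, p=2
After step 3: a=4, p=4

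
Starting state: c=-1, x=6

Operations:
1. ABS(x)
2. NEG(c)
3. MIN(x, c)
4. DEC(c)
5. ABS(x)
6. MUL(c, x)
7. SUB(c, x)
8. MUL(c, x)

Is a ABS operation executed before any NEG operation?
Yes

First ABS: step 1
First NEG: step 2
Since 1 < 2, ABS comes first.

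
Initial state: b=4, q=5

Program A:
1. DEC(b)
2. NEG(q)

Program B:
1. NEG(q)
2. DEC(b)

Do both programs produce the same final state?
Yes

Program A final state: b=3, q=-5
Program B final state: b=3, q=-5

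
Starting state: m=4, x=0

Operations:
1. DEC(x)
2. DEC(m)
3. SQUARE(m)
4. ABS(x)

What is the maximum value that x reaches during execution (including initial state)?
1

Values of x at each step:
Initial: x = 0
After step 1: x = -1
After step 2: x = -1
After step 3: x = -1
After step 4: x = 1 ← maximum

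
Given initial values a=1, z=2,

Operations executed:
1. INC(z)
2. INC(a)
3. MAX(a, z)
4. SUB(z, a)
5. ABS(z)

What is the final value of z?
z = 0

Tracing execution:
Step 1: INC(z) → z = 3
Step 2: INC(a) → z = 3
Step 3: MAX(a, z) → z = 3
Step 4: SUB(z, a) → z = 0
Step 5: ABS(z) → z = 0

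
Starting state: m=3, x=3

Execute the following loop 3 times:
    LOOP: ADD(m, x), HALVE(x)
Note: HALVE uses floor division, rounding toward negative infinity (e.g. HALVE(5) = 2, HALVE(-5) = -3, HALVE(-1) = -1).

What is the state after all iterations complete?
m=7, x=0

Iteration trace:
Start: m=3, x=3
After iteration 1: m=6, x=1
After iteration 2: m=7, x=0
After iteration 3: m=7, x=0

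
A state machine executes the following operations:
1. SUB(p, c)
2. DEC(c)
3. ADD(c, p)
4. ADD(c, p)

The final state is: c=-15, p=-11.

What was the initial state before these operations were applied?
c=8, p=-3

Working backwards:
Final state: c=-15, p=-11
Before step 4 (ADD(c, p)): c=-4, p=-11
Before step 3 (ADD(c, p)): c=7, p=-11
Before step 2 (DEC(c)): c=8, p=-11
Before step 1 (SUB(p, c)): c=8, p=-3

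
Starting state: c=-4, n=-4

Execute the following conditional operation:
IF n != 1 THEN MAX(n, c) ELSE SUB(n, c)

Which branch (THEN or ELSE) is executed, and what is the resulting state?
Branch: THEN, Final state: c=-4, n=-4

Evaluating condition: n != 1
n = -4
Condition is True, so THEN branch executes
After MAX(n, c): c=-4, n=-4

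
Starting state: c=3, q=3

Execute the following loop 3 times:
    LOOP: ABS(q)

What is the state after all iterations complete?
c=3, q=3

Iteration trace:
Start: c=3, q=3
After iteration 1: c=3, q=3
After iteration 2: c=3, q=3
After iteration 3: c=3, q=3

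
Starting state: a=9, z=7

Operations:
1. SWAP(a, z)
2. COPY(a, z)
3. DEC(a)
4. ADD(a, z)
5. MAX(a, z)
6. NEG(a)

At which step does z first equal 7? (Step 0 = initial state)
Step 0

Tracing z:
Initial: z = 7 ← first occurrence
After step 1: z = 9
After step 2: z = 9
After step 3: z = 9
After step 4: z = 9
After step 5: z = 9
After step 6: z = 9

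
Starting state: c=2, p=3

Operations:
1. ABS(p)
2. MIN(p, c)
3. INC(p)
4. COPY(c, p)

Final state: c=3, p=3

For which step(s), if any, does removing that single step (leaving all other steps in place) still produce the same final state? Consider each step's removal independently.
Step(s) 1

Testing removal of each single step:
Without step 1: final = c=3, p=3 (same)
Without step 2: final = c=4, p=4 (different)
Without step 3: final = c=2, p=2 (different)
Without step 4: final = c=2, p=3 (different)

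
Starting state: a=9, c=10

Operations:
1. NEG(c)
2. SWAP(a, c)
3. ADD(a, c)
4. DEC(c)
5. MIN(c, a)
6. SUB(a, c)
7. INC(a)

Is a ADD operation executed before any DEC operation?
Yes

First ADD: step 3
First DEC: step 4
Since 3 < 4, ADD comes first.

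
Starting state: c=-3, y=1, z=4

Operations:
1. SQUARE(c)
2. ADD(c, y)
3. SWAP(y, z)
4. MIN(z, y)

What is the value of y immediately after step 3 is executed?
y = 4

Tracing y through execution:
Initial: y = 1
After step 1 (SQUARE(c)): y = 1
After step 2 (ADD(c, y)): y = 1
After step 3 (SWAP(y, z)): y = 4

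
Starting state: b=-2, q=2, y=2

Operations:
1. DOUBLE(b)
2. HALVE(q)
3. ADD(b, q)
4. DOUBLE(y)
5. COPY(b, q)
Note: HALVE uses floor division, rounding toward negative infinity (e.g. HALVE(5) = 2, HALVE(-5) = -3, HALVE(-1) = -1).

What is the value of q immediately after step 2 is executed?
q = 1

Tracing q through execution:
Initial: q = 2
After step 1 (DOUBLE(b)): q = 2
After step 2 (HALVE(q)): q = 1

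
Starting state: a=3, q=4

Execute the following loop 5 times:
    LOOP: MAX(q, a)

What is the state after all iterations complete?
a=3, q=4

Iteration trace:
Start: a=3, q=4
After iteration 1: a=3, q=4
After iteration 2: a=3, q=4
After iteration 3: a=3, q=4
After iteration 4: a=3, q=4
After iteration 5: a=3, q=4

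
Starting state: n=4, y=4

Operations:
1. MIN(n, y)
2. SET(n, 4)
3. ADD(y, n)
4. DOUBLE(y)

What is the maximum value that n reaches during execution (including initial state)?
4

Values of n at each step:
Initial: n = 4 ← maximum
After step 1: n = 4
After step 2: n = 4
After step 3: n = 4
After step 4: n = 4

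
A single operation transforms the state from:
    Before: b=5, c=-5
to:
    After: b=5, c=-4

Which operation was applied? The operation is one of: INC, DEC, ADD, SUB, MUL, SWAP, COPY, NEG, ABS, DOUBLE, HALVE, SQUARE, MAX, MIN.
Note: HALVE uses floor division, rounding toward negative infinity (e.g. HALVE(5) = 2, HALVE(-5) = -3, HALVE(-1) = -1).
INC(c)

Analyzing the change:
Before: b=5, c=-5
After: b=5, c=-4
Variable c changed from -5 to -4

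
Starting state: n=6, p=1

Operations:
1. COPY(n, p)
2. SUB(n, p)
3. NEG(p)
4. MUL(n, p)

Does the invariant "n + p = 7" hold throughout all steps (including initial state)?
No, violated after step 1

The invariant is violated after step 1.

State at each step:
Initial: n=6, p=1
After step 1: n=1, p=1
After step 2: n=0, p=1
After step 3: n=0, p=-1
After step 4: n=0, p=-1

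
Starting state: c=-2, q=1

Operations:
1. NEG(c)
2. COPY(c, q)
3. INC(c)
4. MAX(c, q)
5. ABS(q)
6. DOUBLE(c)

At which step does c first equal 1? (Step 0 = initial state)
Step 2

Tracing c:
Initial: c = -2
After step 1: c = 2
After step 2: c = 1 ← first occurrence
After step 3: c = 2
After step 4: c = 2
After step 5: c = 2
After step 6: c = 4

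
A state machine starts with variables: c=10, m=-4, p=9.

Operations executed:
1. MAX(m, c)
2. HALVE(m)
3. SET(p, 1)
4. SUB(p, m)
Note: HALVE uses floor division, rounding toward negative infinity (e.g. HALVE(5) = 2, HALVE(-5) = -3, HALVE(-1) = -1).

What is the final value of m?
m = 5

Tracing execution:
Step 1: MAX(m, c) → m = 10
Step 2: HALVE(m) → m = 5
Step 3: SET(p, 1) → m = 5
Step 4: SUB(p, m) → m = 5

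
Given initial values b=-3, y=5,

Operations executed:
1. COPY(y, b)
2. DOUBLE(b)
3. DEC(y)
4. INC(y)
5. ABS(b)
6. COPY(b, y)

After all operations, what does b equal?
b = -3

Tracing execution:
Step 1: COPY(y, b) → b = -3
Step 2: DOUBLE(b) → b = -6
Step 3: DEC(y) → b = -6
Step 4: INC(y) → b = -6
Step 5: ABS(b) → b = 6
Step 6: COPY(b, y) → b = -3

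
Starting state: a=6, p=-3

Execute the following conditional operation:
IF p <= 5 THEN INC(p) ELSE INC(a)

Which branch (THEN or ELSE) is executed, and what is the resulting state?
Branch: THEN, Final state: a=6, p=-2

Evaluating condition: p <= 5
p = -3
Condition is True, so THEN branch executes
After INC(p): a=6, p=-2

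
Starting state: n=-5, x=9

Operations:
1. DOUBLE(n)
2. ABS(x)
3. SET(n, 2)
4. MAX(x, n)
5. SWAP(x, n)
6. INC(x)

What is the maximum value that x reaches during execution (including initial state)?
9

Values of x at each step:
Initial: x = 9 ← maximum
After step 1: x = 9
After step 2: x = 9
After step 3: x = 9
After step 4: x = 9
After step 5: x = 2
After step 6: x = 3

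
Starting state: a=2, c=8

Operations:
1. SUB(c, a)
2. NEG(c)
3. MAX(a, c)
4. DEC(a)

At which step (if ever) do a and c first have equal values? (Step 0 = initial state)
Never

a and c never become equal during execution.

Comparing values at each step:
Initial: a=2, c=8
After step 1: a=2, c=6
After step 2: a=2, c=-6
After step 3: a=2, c=-6
After step 4: a=1, c=-6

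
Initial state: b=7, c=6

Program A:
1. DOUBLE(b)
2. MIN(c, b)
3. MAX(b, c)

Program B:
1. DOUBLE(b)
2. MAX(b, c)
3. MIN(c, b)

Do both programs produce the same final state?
Yes

Program A final state: b=14, c=6
Program B final state: b=14, c=6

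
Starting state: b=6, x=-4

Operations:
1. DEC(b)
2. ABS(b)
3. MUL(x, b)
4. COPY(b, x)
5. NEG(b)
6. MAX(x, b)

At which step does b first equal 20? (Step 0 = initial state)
Step 5

Tracing b:
Initial: b = 6
After step 1: b = 5
After step 2: b = 5
After step 3: b = 5
After step 4: b = -20
After step 5: b = 20 ← first occurrence
After step 6: b = 20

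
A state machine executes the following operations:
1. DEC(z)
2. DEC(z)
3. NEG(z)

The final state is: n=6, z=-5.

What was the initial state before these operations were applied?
n=6, z=7

Working backwards:
Final state: n=6, z=-5
Before step 3 (NEG(z)): n=6, z=5
Before step 2 (DEC(z)): n=6, z=6
Before step 1 (DEC(z)): n=6, z=7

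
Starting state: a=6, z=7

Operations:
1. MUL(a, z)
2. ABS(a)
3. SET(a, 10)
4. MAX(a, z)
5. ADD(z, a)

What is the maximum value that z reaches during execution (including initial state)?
17

Values of z at each step:
Initial: z = 7
After step 1: z = 7
After step 2: z = 7
After step 3: z = 7
After step 4: z = 7
After step 5: z = 17 ← maximum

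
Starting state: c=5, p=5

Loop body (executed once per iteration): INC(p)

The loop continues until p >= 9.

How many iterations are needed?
4

Tracing iterations:
Initial: c=5, p=5
After iteration 1: c=5, p=6
After iteration 2: c=5, p=7
After iteration 3: c=5, p=8
After iteration 4: c=5, p=9
p >= 9 now holds, so the loop exits after 4 iterations.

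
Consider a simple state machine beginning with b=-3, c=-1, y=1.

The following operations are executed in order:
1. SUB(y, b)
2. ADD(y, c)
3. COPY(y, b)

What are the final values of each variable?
{b: -3, c: -1, y: -3}

Step-by-step execution:
Initial: b=-3, c=-1, y=1
After step 1 (SUB(y, b)): b=-3, c=-1, y=4
After step 2 (ADD(y, c)): b=-3, c=-1, y=3
After step 3 (COPY(y, b)): b=-3, c=-1, y=-3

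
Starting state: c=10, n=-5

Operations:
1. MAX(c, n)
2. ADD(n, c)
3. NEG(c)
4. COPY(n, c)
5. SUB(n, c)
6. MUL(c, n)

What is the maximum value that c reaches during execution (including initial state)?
10

Values of c at each step:
Initial: c = 10 ← maximum
After step 1: c = 10
After step 2: c = 10
After step 3: c = -10
After step 4: c = -10
After step 5: c = -10
After step 6: c = 0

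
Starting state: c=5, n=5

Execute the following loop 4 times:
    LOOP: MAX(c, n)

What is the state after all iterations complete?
c=5, n=5

Iteration trace:
Start: c=5, n=5
After iteration 1: c=5, n=5
After iteration 2: c=5, n=5
After iteration 3: c=5, n=5
After iteration 4: c=5, n=5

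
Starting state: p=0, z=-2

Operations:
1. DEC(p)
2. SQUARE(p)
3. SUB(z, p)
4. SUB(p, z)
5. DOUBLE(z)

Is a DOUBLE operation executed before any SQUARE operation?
No

First DOUBLE: step 5
First SQUARE: step 2
Since 5 > 2, SQUARE comes first.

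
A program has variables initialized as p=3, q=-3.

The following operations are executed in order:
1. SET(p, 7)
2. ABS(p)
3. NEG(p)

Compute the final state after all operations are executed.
{p: -7, q: -3}

Step-by-step execution:
Initial: p=3, q=-3
After step 1 (SET(p, 7)): p=7, q=-3
After step 2 (ABS(p)): p=7, q=-3
After step 3 (NEG(p)): p=-7, q=-3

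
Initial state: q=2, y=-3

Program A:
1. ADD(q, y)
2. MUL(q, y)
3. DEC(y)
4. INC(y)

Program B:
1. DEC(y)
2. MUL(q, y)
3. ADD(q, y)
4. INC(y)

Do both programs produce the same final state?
No

Program A final state: q=3, y=-3
Program B final state: q=-12, y=-3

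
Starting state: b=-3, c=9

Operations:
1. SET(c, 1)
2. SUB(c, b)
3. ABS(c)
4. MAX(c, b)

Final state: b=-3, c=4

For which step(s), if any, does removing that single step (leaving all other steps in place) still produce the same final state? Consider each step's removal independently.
Step(s) 3, 4

Testing removal of each single step:
Without step 1: final = b=-3, c=12 (different)
Without step 2: final = b=-3, c=1 (different)
Without step 3: final = b=-3, c=4 (same)
Without step 4: final = b=-3, c=4 (same)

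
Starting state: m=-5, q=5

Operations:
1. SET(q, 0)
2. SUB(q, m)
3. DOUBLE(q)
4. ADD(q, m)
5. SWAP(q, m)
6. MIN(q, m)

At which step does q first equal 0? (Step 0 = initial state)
Step 1

Tracing q:
Initial: q = 5
After step 1: q = 0 ← first occurrence
After step 2: q = 5
After step 3: q = 10
After step 4: q = 5
After step 5: q = -5
After step 6: q = -5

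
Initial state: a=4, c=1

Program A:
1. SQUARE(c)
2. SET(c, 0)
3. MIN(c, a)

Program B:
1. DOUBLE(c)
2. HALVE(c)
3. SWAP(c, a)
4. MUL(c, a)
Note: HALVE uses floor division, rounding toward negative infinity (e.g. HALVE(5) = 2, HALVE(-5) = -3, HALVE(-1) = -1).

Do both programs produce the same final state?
No

Program A final state: a=4, c=0
Program B final state: a=1, c=4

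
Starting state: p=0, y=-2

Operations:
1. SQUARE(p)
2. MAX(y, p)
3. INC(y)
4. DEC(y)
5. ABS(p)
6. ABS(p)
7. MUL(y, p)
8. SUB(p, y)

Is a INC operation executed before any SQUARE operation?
No

First INC: step 3
First SQUARE: step 1
Since 3 > 1, SQUARE comes first.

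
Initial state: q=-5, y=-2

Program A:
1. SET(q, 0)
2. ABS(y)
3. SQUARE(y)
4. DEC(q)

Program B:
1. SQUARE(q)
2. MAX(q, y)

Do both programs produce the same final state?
No

Program A final state: q=-1, y=4
Program B final state: q=25, y=-2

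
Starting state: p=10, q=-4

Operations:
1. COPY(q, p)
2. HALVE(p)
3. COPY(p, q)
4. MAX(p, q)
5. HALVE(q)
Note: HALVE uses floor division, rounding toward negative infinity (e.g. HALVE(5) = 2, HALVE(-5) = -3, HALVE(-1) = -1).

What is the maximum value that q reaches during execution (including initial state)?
10

Values of q at each step:
Initial: q = -4
After step 1: q = 10 ← maximum
After step 2: q = 10
After step 3: q = 10
After step 4: q = 10
After step 5: q = 5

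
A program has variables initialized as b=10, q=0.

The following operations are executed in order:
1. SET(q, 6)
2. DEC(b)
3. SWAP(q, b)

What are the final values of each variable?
{b: 6, q: 9}

Step-by-step execution:
Initial: b=10, q=0
After step 1 (SET(q, 6)): b=10, q=6
After step 2 (DEC(b)): b=9, q=6
After step 3 (SWAP(q, b)): b=6, q=9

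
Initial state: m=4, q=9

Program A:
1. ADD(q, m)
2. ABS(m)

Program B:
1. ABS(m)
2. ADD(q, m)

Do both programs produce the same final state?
Yes

Program A final state: m=4, q=13
Program B final state: m=4, q=13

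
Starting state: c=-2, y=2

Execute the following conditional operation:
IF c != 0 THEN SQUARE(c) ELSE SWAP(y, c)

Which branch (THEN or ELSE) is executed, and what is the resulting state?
Branch: THEN, Final state: c=4, y=2

Evaluating condition: c != 0
c = -2
Condition is True, so THEN branch executes
After SQUARE(c): c=4, y=2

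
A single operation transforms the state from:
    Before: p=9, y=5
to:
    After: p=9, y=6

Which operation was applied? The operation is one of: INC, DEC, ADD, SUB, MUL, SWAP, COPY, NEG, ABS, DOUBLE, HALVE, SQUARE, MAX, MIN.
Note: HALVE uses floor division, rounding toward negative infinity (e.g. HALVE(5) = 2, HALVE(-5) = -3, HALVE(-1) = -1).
INC(y)

Analyzing the change:
Before: p=9, y=5
After: p=9, y=6
Variable y changed from 5 to 6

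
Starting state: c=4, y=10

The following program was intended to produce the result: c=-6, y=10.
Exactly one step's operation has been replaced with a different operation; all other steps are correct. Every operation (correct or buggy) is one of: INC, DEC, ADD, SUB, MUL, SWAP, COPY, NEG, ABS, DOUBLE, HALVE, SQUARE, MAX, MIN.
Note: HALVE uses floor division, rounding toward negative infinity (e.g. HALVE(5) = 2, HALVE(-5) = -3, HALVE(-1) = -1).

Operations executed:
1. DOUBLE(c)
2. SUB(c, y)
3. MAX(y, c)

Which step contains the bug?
Step 1

Trace with buggy code:
Initial: c=4, y=10
After step 1: c=8, y=10
After step 2: c=-2, y=10
After step 3: c=-2, y=10
Actual final c=-2, y=10 ≠ expected c=-6, y=10.
Step 1 is the only position where a single-operation replacement can produce the expected result.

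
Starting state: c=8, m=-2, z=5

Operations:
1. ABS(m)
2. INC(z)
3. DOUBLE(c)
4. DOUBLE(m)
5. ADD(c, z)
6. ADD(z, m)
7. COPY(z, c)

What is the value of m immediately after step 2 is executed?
m = 2

Tracing m through execution:
Initial: m = -2
After step 1 (ABS(m)): m = 2
After step 2 (INC(z)): m = 2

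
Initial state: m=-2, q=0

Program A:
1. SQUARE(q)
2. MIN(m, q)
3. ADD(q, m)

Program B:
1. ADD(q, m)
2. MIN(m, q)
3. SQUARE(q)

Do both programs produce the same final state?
No

Program A final state: m=-2, q=-2
Program B final state: m=-2, q=4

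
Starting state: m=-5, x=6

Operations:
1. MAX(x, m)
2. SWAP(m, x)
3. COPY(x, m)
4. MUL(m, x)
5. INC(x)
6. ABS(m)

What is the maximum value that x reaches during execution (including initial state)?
7

Values of x at each step:
Initial: x = 6
After step 1: x = 6
After step 2: x = -5
After step 3: x = 6
After step 4: x = 6
After step 5: x = 7 ← maximum
After step 6: x = 7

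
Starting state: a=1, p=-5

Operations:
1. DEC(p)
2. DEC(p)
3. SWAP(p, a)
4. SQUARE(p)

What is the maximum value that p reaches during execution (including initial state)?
1

Values of p at each step:
Initial: p = -5
After step 1: p = -6
After step 2: p = -7
After step 3: p = 1 ← maximum
After step 4: p = 1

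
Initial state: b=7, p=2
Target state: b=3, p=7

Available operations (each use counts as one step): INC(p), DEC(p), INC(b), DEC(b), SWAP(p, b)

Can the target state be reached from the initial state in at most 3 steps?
Yes

Path (2 steps): INC(p) → SWAP(p, b)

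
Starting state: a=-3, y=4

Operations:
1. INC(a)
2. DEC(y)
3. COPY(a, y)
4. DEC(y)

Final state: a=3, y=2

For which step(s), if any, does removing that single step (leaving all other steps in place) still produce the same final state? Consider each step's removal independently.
Step(s) 1

Testing removal of each single step:
Without step 1: final = a=3, y=2 (same)
Without step 2: final = a=4, y=3 (different)
Without step 3: final = a=-2, y=2 (different)
Without step 4: final = a=3, y=3 (different)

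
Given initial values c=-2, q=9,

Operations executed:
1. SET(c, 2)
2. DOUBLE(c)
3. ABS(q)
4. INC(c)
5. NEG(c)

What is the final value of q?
q = 9

Tracing execution:
Step 1: SET(c, 2) → q = 9
Step 2: DOUBLE(c) → q = 9
Step 3: ABS(q) → q = 9
Step 4: INC(c) → q = 9
Step 5: NEG(c) → q = 9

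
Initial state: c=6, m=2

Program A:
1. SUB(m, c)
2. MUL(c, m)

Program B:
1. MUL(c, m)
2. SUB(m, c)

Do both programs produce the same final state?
No

Program A final state: c=-24, m=-4
Program B final state: c=12, m=-10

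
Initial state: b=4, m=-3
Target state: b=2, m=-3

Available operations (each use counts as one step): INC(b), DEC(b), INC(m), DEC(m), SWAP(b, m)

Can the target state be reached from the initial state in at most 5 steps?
Yes

Path (2 steps): DEC(b) → DEC(b)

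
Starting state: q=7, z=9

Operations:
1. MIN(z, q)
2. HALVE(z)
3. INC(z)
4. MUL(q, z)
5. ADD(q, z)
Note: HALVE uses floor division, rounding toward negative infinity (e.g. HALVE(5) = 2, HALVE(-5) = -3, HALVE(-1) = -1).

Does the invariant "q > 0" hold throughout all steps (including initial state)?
Yes

The invariant holds at every step.

State at each step:
Initial: q=7, z=9
After step 1: q=7, z=7
After step 2: q=7, z=3
After step 3: q=7, z=4
After step 4: q=28, z=4
After step 5: q=32, z=4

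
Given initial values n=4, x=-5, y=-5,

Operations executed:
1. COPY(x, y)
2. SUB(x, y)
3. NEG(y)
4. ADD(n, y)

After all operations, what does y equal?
y = 5

Tracing execution:
Step 1: COPY(x, y) → y = -5
Step 2: SUB(x, y) → y = -5
Step 3: NEG(y) → y = 5
Step 4: ADD(n, y) → y = 5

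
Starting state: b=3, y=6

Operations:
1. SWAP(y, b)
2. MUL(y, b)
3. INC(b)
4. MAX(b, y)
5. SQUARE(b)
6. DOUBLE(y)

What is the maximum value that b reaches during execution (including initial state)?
324

Values of b at each step:
Initial: b = 3
After step 1: b = 6
After step 2: b = 6
After step 3: b = 7
After step 4: b = 18
After step 5: b = 324 ← maximum
After step 6: b = 324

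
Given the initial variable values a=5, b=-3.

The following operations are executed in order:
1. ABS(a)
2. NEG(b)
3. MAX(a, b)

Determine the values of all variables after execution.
{a: 5, b: 3}

Step-by-step execution:
Initial: a=5, b=-3
After step 1 (ABS(a)): a=5, b=-3
After step 2 (NEG(b)): a=5, b=3
After step 3 (MAX(a, b)): a=5, b=3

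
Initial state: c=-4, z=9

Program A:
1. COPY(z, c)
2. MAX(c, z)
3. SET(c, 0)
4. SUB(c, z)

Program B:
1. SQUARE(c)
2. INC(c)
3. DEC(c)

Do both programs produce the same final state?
No

Program A final state: c=4, z=-4
Program B final state: c=16, z=9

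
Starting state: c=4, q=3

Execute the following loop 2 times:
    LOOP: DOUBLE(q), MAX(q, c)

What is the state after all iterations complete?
c=4, q=12

Iteration trace:
Start: c=4, q=3
After iteration 1: c=4, q=6
After iteration 2: c=4, q=12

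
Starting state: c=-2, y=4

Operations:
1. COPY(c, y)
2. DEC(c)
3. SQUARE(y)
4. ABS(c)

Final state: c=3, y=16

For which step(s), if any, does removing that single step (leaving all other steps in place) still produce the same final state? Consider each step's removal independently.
Step(s) 1, 4

Testing removal of each single step:
Without step 1: final = c=3, y=16 (same)
Without step 2: final = c=4, y=16 (different)
Without step 3: final = c=3, y=4 (different)
Without step 4: final = c=3, y=16 (same)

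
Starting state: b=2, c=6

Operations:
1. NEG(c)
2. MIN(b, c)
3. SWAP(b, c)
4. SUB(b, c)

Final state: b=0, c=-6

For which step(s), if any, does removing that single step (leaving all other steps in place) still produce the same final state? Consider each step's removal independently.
Step(s) 3

Testing removal of each single step:
Without step 1: final = b=4, c=2 (different)
Without step 2: final = b=-8, c=2 (different)
Without step 3: final = b=0, c=-6 (same)
Without step 4: final = b=-6, c=-6 (different)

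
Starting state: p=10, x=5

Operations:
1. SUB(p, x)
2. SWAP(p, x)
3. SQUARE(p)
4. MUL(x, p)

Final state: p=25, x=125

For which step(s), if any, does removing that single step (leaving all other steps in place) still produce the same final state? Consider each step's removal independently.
Step(s) 2

Testing removal of each single step:
Without step 1: final = p=25, x=250 (different)
Without step 2: final = p=25, x=125 (same)
Without step 3: final = p=5, x=25 (different)
Without step 4: final = p=25, x=5 (different)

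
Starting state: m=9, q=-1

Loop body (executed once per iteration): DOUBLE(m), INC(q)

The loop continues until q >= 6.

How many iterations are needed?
7

Tracing iterations:
Initial: m=9, q=-1
After iteration 1: m=18, q=0
After iteration 2: m=36, q=1
After iteration 3: m=72, q=2
After iteration 4: m=144, q=3
After iteration 5: m=288, q=4
After iteration 6: m=576, q=5
After iteration 7: m=1152, q=6
q >= 6 now holds, so the loop exits after 7 iterations.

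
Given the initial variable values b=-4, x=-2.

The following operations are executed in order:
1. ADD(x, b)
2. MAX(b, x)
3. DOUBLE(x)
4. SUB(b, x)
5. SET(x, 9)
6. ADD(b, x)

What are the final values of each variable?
{b: 17, x: 9}

Step-by-step execution:
Initial: b=-4, x=-2
After step 1 (ADD(x, b)): b=-4, x=-6
After step 2 (MAX(b, x)): b=-4, x=-6
After step 3 (DOUBLE(x)): b=-4, x=-12
After step 4 (SUB(b, x)): b=8, x=-12
After step 5 (SET(x, 9)): b=8, x=9
After step 6 (ADD(b, x)): b=17, x=9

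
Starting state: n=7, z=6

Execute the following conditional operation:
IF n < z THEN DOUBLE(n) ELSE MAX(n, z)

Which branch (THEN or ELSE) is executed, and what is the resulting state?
Branch: ELSE, Final state: n=7, z=6

Evaluating condition: n < z
n = 7, z = 6
Condition is False, so ELSE branch executes
After MAX(n, z): n=7, z=6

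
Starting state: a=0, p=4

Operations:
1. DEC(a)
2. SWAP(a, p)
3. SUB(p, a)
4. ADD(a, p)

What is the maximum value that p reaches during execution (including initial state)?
4

Values of p at each step:
Initial: p = 4 ← maximum
After step 1: p = 4
After step 2: p = -1
After step 3: p = -5
After step 4: p = -5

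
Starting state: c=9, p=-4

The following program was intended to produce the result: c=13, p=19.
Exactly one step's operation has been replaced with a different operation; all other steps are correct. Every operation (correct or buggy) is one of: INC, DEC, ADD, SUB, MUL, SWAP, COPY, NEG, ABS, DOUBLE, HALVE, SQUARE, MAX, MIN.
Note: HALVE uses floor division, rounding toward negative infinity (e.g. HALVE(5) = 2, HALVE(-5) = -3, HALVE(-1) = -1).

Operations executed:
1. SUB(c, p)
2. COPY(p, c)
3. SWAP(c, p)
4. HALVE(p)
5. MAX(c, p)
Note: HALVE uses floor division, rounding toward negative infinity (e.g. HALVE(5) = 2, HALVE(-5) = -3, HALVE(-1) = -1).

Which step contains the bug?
Step 5

Trace with buggy code:
Initial: c=9, p=-4
After step 1: c=13, p=-4
After step 2: c=13, p=13
After step 3: c=13, p=13
After step 4: c=13, p=6
After step 5: c=13, p=6
Actual final c=13, p=6 ≠ expected c=13, p=19.
Step 5 is the only position where a single-operation replacement can produce the expected result.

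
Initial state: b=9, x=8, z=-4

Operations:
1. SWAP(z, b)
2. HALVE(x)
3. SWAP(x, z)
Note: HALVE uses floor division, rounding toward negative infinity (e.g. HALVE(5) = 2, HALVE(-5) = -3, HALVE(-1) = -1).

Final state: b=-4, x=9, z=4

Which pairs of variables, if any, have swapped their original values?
None

Comparing initial and final values:
b: 9 → -4
z: -4 → 4
x: 8 → 9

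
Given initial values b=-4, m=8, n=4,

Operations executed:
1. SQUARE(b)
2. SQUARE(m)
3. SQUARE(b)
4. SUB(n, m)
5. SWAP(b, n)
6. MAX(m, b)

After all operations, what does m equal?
m = 64

Tracing execution:
Step 1: SQUARE(b) → m = 8
Step 2: SQUARE(m) → m = 64
Step 3: SQUARE(b) → m = 64
Step 4: SUB(n, m) → m = 64
Step 5: SWAP(b, n) → m = 64
Step 6: MAX(m, b) → m = 64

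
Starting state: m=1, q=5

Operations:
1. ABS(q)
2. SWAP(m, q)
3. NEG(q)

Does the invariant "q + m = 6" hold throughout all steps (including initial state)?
No, violated after step 3

The invariant is violated after step 3.

State at each step:
Initial: m=1, q=5
After step 1: m=1, q=5
After step 2: m=5, q=1
After step 3: m=5, q=-1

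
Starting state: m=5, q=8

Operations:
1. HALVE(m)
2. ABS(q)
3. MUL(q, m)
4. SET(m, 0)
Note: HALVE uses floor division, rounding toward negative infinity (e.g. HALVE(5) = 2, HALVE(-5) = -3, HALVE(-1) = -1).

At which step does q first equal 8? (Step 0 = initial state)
Step 0

Tracing q:
Initial: q = 8 ← first occurrence
After step 1: q = 8
After step 2: q = 8
After step 3: q = 16
After step 4: q = 16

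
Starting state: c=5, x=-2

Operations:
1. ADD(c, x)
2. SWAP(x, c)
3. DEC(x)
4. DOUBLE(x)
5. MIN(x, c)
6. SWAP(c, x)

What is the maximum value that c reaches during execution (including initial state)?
5

Values of c at each step:
Initial: c = 5 ← maximum
After step 1: c = 3
After step 2: c = -2
After step 3: c = -2
After step 4: c = -2
After step 5: c = -2
After step 6: c = -2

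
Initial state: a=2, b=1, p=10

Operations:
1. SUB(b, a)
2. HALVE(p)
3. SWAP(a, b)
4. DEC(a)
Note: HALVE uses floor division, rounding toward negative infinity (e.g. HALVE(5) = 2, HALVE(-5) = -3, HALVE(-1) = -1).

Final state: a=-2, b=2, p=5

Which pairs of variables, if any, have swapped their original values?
None

Comparing initial and final values:
a: 2 → -2
p: 10 → 5
b: 1 → 2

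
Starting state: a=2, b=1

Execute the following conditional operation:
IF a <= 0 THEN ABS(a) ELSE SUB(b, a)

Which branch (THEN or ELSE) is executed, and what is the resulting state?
Branch: ELSE, Final state: a=2, b=-1

Evaluating condition: a <= 0
a = 2
Condition is False, so ELSE branch executes
After SUB(b, a): a=2, b=-1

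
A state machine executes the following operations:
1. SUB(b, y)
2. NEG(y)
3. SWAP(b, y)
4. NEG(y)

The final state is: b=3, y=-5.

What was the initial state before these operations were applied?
b=2, y=-3

Working backwards:
Final state: b=3, y=-5
Before step 4 (NEG(y)): b=3, y=5
Before step 3 (SWAP(b, y)): b=5, y=3
Before step 2 (NEG(y)): b=5, y=-3
Before step 1 (SUB(b, y)): b=2, y=-3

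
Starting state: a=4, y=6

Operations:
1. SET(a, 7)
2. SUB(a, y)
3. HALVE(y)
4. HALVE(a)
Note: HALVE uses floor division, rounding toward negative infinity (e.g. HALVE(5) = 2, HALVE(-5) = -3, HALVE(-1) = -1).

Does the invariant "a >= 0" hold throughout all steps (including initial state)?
Yes

The invariant holds at every step.

State at each step:
Initial: a=4, y=6
After step 1: a=7, y=6
After step 2: a=1, y=6
After step 3: a=1, y=3
After step 4: a=0, y=3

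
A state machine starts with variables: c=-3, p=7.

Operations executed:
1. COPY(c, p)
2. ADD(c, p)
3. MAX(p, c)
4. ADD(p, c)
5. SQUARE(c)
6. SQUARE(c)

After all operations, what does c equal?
c = 38416

Tracing execution:
Step 1: COPY(c, p) → c = 7
Step 2: ADD(c, p) → c = 14
Step 3: MAX(p, c) → c = 14
Step 4: ADD(p, c) → c = 14
Step 5: SQUARE(c) → c = 196
Step 6: SQUARE(c) → c = 38416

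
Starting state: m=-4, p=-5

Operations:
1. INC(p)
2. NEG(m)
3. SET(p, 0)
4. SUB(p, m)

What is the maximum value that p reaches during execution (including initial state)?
0

Values of p at each step:
Initial: p = -5
After step 1: p = -4
After step 2: p = -4
After step 3: p = 0 ← maximum
After step 4: p = -4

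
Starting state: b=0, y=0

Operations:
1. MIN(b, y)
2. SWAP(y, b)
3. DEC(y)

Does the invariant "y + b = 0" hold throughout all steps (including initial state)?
No, violated after step 3

The invariant is violated after step 3.

State at each step:
Initial: b=0, y=0
After step 1: b=0, y=0
After step 2: b=0, y=0
After step 3: b=0, y=-1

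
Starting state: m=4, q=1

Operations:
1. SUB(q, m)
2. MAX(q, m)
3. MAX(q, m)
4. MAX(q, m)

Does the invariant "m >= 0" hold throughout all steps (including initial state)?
Yes

The invariant holds at every step.

State at each step:
Initial: m=4, q=1
After step 1: m=4, q=-3
After step 2: m=4, q=4
After step 3: m=4, q=4
After step 4: m=4, q=4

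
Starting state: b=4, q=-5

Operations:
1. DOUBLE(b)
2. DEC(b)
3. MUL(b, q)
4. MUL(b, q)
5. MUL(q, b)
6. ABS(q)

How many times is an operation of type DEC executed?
1

Counting DEC operations:
Step 2: DEC(b) ← DEC
Total: 1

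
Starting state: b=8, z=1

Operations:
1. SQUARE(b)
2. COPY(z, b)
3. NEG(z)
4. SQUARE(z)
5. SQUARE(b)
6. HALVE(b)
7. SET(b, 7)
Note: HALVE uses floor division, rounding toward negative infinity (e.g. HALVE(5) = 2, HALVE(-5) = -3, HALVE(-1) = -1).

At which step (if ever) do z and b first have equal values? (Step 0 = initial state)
Step 2

z and b first become equal after step 2.

Comparing values at each step:
Initial: z=1, b=8
After step 1: z=1, b=64
After step 2: z=64, b=64 ← equal!
After step 3: z=-64, b=64
After step 4: z=4096, b=64
After step 5: z=4096, b=4096 ← equal!
After step 6: z=4096, b=2048
After step 7: z=4096, b=7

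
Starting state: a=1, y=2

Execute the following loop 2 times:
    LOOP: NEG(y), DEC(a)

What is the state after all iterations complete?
a=-1, y=2

Iteration trace:
Start: a=1, y=2
After iteration 1: a=0, y=-2
After iteration 2: a=-1, y=2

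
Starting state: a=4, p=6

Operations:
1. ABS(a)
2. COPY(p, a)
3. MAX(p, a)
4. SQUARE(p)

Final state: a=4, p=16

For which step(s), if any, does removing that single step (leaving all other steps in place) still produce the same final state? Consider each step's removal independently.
Step(s) 1, 3

Testing removal of each single step:
Without step 1: final = a=4, p=16 (same)
Without step 2: final = a=4, p=36 (different)
Without step 3: final = a=4, p=16 (same)
Without step 4: final = a=4, p=4 (different)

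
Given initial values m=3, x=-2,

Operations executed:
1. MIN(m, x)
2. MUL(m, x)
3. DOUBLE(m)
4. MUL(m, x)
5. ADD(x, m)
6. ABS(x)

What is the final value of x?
x = 18

Tracing execution:
Step 1: MIN(m, x) → x = -2
Step 2: MUL(m, x) → x = -2
Step 3: DOUBLE(m) → x = -2
Step 4: MUL(m, x) → x = -2
Step 5: ADD(x, m) → x = -18
Step 6: ABS(x) → x = 18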